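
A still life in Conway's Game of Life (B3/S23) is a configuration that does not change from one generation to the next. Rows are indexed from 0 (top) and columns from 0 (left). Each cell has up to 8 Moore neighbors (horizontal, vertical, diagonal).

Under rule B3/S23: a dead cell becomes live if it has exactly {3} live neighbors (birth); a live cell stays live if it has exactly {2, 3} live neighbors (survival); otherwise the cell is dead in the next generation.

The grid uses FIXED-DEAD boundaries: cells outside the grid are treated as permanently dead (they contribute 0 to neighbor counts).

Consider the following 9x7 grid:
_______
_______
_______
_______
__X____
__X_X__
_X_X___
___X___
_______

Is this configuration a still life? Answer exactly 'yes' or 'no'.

Compute generation 1 and compare to generation 0 (given above):
Generation 1:
_______
_______
_______
_______
___X___
_XX____
___XX__
__X____
_______
Cell (4,2) differs: gen0=1 vs gen1=0 -> NOT a still life.

Answer: no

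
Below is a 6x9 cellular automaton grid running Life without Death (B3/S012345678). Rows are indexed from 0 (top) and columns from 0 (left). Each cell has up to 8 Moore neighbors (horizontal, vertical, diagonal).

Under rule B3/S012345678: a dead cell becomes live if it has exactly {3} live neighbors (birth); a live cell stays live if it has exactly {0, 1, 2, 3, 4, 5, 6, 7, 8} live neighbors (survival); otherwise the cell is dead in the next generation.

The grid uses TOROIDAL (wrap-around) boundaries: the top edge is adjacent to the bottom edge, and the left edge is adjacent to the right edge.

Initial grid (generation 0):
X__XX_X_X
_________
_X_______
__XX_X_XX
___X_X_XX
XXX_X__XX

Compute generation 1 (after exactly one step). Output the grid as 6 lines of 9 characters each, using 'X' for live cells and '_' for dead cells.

Simulating step by step:
Generation 0 (given above): 21 live cells
Generation 1: 26 live cells
(generation 1 grid is the final answer)

Answer: X_XXXXX_X
X________
_XX______
X_XX_X_XX
___X_X_XX
XXX_X__XX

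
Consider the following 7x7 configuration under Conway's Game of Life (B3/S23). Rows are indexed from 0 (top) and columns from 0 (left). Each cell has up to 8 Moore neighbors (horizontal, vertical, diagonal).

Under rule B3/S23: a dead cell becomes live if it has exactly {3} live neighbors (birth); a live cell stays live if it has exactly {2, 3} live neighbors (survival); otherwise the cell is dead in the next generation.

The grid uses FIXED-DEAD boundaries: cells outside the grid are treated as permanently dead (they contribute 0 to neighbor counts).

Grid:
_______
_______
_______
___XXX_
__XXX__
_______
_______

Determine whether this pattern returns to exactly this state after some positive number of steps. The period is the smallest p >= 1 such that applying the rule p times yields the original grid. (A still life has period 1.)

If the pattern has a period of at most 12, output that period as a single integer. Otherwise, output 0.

Answer: 2

Derivation:
Simulating and comparing each generation to the original:
Gen 0 (original, given above): 6 live cells
Gen 1: 6 live cells, differs from original
Gen 2: 6 live cells, MATCHES original -> period = 2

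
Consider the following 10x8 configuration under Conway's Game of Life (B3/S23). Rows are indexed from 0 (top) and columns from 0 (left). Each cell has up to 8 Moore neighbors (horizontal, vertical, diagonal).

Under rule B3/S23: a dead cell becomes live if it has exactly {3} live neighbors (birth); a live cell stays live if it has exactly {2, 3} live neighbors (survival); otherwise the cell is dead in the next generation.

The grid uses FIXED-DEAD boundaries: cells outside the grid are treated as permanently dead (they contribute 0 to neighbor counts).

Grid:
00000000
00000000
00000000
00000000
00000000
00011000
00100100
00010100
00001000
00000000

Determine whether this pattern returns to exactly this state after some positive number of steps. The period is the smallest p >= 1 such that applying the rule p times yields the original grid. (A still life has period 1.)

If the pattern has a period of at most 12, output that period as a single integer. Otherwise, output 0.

Answer: 1

Derivation:
Simulating and comparing each generation to the original:
Gen 0 (original, given above): 7 live cells
Gen 1: 7 live cells, MATCHES original -> period = 1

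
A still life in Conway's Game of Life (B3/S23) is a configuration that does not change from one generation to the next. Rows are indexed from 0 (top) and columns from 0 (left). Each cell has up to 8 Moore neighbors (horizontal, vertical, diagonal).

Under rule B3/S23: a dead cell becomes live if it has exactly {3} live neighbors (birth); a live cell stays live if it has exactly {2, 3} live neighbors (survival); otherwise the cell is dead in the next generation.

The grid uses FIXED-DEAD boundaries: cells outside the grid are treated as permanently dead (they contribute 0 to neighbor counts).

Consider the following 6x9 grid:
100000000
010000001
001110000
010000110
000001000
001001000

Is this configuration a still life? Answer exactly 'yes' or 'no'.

Compute generation 1 and compare to generation 0 (given above):
Generation 1:
000000000
011100000
011100010
001111100
000001000
000000000
Cell (0,0) differs: gen0=1 vs gen1=0 -> NOT a still life.

Answer: no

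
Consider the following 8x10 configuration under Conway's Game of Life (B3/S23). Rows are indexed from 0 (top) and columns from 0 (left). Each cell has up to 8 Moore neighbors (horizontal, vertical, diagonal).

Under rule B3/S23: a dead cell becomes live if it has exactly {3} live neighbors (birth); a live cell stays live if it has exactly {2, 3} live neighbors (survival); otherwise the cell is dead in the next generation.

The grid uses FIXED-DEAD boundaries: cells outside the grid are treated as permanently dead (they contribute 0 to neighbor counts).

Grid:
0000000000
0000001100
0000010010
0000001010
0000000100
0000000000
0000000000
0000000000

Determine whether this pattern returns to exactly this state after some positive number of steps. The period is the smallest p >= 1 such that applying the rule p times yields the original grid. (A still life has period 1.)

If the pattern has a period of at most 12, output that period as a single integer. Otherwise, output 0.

Answer: 1

Derivation:
Simulating and comparing each generation to the original:
Gen 0 (original, given above): 7 live cells
Gen 1: 7 live cells, MATCHES original -> period = 1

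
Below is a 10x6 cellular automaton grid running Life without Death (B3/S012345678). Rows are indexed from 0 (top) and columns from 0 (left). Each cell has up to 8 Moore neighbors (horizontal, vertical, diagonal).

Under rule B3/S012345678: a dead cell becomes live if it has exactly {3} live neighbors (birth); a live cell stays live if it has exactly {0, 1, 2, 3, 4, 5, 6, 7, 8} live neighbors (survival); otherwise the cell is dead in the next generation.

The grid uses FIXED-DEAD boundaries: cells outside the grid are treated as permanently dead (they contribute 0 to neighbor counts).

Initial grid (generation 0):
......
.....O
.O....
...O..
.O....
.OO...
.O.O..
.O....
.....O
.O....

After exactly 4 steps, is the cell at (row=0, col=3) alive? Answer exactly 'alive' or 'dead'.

Simulating step by step:
Generation 0 (given above): 11 live cells
Generation 1: 15 live cells
......
.....O
.O....
..OO..
.O....
OOO...
OO.O..
.OO...
.....O
.O....
Generation 2: 22 live cells
......
.....O
.OO...
.OOO..
OO.O..
OOO...
OO.O..
OOO...
.OO..O
.O....
Generation 3: 26 live cells
......
.....O
.OOO..
.OOO..
OO.O..
OOOO..
OO.O..
OOOO..
.OO..O
.OO...
Generation 4: 33 live cells
......
..O..O
.OOOO.
.OOOO.
OO.OO.
OOOOO.
OO.OO.
OOOOO.
.OO..O
.OO...

Cell (0,3) at generation 4: 0 -> dead

Answer: dead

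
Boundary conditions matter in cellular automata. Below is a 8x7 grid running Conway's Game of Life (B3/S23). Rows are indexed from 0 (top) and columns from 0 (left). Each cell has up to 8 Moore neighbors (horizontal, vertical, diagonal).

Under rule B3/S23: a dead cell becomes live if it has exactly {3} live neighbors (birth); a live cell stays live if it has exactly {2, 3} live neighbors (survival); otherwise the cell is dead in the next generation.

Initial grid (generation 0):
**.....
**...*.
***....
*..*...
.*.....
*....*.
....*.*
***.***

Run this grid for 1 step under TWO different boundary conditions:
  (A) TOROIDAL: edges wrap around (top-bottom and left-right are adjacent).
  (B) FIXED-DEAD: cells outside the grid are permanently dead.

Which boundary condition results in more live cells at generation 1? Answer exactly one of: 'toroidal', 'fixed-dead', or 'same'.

Under TOROIDAL boundary, generation 1:
....*..
.......
..*....
*......
**....*
*....**
...**..
..***..
Population = 14

Under FIXED-DEAD boundary, generation 1:
**.....
.......
..*....
*......
**.....
.....*.
*..**.*
.*.**.*
Population = 15

Comparison: toroidal=14, fixed-dead=15 -> fixed-dead

Answer: fixed-dead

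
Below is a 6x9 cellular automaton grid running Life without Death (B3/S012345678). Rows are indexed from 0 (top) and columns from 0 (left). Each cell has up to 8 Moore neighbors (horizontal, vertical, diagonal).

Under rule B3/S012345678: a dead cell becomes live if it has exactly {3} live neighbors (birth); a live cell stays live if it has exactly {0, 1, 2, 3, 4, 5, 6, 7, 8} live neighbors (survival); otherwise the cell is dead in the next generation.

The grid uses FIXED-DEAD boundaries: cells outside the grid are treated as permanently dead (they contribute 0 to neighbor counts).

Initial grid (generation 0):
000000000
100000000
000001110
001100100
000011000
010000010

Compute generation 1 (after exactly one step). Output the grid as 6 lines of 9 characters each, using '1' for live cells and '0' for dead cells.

Simulating step by step:
Generation 0 (given above): 11 live cells
Generation 1: 16 live cells
(generation 1 grid is the final answer)

Answer: 000000000
100000100
000001110
001100110
001111100
010000010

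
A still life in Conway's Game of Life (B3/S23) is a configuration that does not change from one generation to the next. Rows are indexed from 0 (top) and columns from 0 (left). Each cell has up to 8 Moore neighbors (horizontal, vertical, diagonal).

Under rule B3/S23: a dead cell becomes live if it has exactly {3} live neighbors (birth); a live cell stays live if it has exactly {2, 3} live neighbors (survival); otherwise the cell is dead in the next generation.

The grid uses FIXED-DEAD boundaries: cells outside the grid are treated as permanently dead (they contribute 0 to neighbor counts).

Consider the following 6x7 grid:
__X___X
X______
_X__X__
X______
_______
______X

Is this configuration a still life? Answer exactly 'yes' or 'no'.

Answer: no

Derivation:
Compute generation 1 and compare to generation 0 (given above):
Generation 1:
_______
_X_____
XX_____
_______
_______
_______
Cell (0,2) differs: gen0=1 vs gen1=0 -> NOT a still life.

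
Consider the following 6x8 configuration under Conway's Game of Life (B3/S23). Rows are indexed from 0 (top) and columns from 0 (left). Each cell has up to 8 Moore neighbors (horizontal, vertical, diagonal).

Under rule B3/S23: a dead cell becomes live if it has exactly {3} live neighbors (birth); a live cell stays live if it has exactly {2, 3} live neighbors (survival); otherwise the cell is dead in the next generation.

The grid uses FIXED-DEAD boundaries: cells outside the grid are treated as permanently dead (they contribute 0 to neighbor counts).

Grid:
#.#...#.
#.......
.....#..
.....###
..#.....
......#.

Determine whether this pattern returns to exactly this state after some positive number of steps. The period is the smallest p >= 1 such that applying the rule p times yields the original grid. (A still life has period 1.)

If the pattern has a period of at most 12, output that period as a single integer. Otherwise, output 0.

Answer: 0

Derivation:
Simulating and comparing each generation to the original:
Gen 0 (original, given above): 10 live cells
Gen 1: 7 live cells, differs from original
Gen 2: 5 live cells, differs from original
Gen 3: 6 live cells, differs from original
Gen 4: 7 live cells, differs from original
Gen 5: 9 live cells, differs from original
Gen 6: 8 live cells, differs from original
Gen 7: 9 live cells, differs from original
Gen 8: 12 live cells, differs from original
Gen 9: 11 live cells, differs from original
Gen 10: 18 live cells, differs from original
Gen 11: 10 live cells, differs from original
Gen 12: 10 live cells, differs from original
No period found within 12 steps.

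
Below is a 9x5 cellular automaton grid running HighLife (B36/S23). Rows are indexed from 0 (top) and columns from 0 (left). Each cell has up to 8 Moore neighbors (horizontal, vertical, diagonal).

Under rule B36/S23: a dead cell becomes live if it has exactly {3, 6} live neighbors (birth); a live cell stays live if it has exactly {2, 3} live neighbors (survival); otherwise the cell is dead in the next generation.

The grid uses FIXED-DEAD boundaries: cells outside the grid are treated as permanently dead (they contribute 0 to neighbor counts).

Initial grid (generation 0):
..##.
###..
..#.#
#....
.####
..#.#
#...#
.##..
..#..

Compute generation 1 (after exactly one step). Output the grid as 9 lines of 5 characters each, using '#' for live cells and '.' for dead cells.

Simulating step by step:
Generation 0 (given above): 19 live cells
Generation 1: 18 live cells
(generation 1 grid is the final answer)

Answer: ..##.
.....
#.##.
....#
.##.#
..###
..#..
.###.
.##..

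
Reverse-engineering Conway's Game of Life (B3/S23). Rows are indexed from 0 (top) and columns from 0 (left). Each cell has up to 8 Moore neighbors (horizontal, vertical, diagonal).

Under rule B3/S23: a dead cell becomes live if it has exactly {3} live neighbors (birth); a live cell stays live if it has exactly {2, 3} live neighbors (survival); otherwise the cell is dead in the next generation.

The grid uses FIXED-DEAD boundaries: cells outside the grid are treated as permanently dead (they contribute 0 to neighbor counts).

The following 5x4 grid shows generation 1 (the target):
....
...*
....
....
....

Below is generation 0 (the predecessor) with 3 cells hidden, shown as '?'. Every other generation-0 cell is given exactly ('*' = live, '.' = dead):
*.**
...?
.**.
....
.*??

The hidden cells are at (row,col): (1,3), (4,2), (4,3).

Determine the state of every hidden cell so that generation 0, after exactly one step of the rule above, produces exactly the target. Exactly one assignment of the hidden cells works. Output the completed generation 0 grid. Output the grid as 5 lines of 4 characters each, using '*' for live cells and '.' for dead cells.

Hidden generation-0 cells (in order): (1,3), (4,2), (4,3).
A hidden cell only influences target cells in its own 3x3 neighborhood. Try each of the 2^3 = 8 assignments, step the completed generation 0 forward once under B3/S23, and compare with the target:
  (1,3)=. (4,2)=. (4,3)=. -> step gives (3,1)='*' but target has '.' -> reject
  (1,3)=. (4,2)=. (4,3)=* -> step gives (3,1)='*' but target has '.' -> reject
  (1,3)=. (4,2)=* (4,3)=. -> step reproduces the target at every cell -> ACCEPT
  (1,3)=. (4,2)=* (4,3)=* -> step gives (3,3)='*' but target has '.' -> reject
  (1,3)=* (4,2)=. (4,3)=. -> step gives (0,2)='*' but target has '.' -> reject
  (1,3)=* (4,2)=. (4,3)=* -> step gives (0,2)='*' but target has '.' -> reject
  (1,3)=* (4,2)=* (4,3)=. -> step gives (0,2)='*' but target has '.' -> reject
  (1,3)=* (4,2)=* (4,3)=* -> step gives (0,2)='*' but target has '.' -> reject
Unique solution: (1,3)=dead, (4,2)=live, (4,3)=dead.
Check: live-neighbor counts of every cell in the completed generation 0:
0211
2443
1111
2442
1111
Applying B3/S23 to generation 0 with these counts gives:
....
...*
....
....
....
which matches the target exactly.

Answer: *.**
....
.**.
....
.**.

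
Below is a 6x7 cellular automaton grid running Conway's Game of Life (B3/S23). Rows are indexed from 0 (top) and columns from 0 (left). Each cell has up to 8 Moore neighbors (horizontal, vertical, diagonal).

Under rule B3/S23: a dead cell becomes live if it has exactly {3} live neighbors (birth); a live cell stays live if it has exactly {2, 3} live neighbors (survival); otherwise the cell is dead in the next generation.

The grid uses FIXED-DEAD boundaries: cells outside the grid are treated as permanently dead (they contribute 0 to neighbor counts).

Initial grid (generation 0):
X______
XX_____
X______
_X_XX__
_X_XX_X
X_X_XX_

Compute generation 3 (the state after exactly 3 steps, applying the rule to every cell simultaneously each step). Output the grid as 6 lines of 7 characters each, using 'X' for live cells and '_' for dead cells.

Simulating step by step:
Generation 0 (given above): 15 live cells
Generation 1: 17 live cells
XX_____
XX_____
X_X____
XX_XXX_
XX_____
_XX_XX_
Generation 2: 11 live cells
XX_____
__X____
__XXX__
___XX__
_______
XXX____
Generation 3: 10 live cells
(generation 3 grid is the final answer)

Answer: _X_____
__X____
__X_X__
__X_X__
_XXX___
_X_____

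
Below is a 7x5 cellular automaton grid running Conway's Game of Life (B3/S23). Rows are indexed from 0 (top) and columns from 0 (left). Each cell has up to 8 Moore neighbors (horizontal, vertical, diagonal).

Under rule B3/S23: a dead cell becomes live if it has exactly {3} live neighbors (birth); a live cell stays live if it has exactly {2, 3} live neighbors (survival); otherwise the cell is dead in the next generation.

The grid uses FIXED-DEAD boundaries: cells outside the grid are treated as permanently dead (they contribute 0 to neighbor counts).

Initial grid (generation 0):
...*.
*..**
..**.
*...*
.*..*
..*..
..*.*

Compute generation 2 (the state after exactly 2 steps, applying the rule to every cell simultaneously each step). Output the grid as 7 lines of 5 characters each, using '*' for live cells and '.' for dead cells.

Simulating step by step:
Generation 0 (given above): 13 live cells
Generation 1: 13 live cells
...**
....*
.**..
.**.*
.*.*.
.**..
...*.
Generation 2: 12 live cells
(generation 2 grid is the final answer)

Answer: ...**
..*.*
.**..
*....
*..*.
.*.*.
..*..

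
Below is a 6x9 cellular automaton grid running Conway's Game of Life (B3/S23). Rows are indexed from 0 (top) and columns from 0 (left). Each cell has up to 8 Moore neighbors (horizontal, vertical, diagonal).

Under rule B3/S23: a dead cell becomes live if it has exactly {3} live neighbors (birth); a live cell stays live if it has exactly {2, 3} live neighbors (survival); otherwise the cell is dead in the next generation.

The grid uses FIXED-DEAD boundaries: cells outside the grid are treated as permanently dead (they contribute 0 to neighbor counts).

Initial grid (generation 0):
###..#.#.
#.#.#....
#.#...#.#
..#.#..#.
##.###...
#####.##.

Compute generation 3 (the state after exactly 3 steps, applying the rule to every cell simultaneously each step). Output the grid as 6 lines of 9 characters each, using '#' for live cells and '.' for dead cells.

Simulating step by step:
Generation 0 (given above): 27 live cells
Generation 1: 20 live cells
#.##.....
#.#..###.
..#..#.#.
#.#.#.##.
#......#.
#.....#..
Generation 2: 17 live cells
..##..#..
..#.##.#.
..#.#...#
...#.#.##
#....#.#.
.........
Generation 3: 20 live cells
(generation 3 grid is the final answer)

Answer: ..#####..
.##.####.
..#.....#
...#.#.##
....#..##
.........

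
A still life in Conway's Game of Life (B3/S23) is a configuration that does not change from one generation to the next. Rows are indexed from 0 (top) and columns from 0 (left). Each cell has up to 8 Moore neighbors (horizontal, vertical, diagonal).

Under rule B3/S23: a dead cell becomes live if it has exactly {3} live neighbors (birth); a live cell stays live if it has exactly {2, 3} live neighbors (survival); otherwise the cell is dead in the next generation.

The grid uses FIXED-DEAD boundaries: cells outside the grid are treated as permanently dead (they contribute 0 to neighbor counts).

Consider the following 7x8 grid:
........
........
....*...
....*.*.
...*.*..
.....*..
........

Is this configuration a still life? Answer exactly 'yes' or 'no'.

Compute generation 1 and compare to generation 0 (given above):
Generation 1:
........
........
.....*..
...**...
.....**.
....*...
........
Cell (2,4) differs: gen0=1 vs gen1=0 -> NOT a still life.

Answer: no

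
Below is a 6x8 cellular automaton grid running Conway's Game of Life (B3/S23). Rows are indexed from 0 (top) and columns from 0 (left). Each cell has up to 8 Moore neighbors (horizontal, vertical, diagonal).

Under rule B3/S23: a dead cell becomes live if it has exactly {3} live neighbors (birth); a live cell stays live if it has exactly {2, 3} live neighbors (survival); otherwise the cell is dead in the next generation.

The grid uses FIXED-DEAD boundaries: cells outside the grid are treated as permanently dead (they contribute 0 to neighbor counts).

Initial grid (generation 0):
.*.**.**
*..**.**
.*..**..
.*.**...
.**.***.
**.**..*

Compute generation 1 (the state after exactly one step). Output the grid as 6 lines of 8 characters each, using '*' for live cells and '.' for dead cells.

Answer: ..***.**
**.....*
**....*.
**....*.
......*.
**.**.*.

Derivation:
Simulating step by step:
Generation 0 (given above): 26 live cells
Generation 1: 20 live cells
(generation 1 grid is the final answer)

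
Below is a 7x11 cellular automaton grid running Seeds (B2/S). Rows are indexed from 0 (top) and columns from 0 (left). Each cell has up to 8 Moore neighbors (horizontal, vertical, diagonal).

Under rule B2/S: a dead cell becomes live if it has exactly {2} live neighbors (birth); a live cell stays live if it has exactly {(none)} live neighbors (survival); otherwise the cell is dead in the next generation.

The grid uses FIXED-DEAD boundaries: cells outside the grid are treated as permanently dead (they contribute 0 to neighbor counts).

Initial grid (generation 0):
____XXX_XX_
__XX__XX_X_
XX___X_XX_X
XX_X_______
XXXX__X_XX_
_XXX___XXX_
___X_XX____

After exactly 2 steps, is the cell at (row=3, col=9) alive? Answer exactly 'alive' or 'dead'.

Simulating step by step:
Generation 0 (given above): 35 live cells
Generation 1: 9 live cells
__X_______X
X__________
___________
_____X____X
__________X
__________X
_X_______X_
Generation 2: 4 live cells
_X_________
_X_________
___________
_________X_
___________
___________
__________X

Cell (3,9) at generation 2: 1 -> alive

Answer: alive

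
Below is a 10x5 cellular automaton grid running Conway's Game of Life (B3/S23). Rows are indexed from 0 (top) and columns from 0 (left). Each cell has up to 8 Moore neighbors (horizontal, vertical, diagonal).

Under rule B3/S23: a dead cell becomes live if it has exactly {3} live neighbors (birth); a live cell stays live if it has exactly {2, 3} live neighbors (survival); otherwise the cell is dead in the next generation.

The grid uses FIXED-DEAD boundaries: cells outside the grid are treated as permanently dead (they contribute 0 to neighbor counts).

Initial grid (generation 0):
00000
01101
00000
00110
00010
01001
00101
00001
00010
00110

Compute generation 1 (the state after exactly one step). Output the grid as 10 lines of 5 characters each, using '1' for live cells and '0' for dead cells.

Answer: 00000
00000
01000
00110
00011
00101
00001
00001
00111
00110

Derivation:
Simulating step by step:
Generation 0 (given above): 14 live cells
Generation 1: 14 live cells
(generation 1 grid is the final answer)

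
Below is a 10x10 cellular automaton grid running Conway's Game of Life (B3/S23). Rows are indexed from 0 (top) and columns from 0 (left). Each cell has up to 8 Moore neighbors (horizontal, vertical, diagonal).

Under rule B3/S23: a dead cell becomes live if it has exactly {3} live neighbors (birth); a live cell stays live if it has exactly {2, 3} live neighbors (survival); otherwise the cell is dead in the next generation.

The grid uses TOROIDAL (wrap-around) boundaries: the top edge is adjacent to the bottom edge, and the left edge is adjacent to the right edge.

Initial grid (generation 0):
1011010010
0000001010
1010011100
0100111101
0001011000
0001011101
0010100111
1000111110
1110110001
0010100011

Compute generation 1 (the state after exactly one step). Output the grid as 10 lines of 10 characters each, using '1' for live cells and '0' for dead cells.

Simulating step by step:
Generation 0 (given above): 47 live cells
Generation 1: 29 live cells
(generation 1 grid is the final answer)

Answer: 0111110010
0011100010
1100100001
1111000010
1011000000
0011000001
1000000000
0010000000
0010000000
0000000010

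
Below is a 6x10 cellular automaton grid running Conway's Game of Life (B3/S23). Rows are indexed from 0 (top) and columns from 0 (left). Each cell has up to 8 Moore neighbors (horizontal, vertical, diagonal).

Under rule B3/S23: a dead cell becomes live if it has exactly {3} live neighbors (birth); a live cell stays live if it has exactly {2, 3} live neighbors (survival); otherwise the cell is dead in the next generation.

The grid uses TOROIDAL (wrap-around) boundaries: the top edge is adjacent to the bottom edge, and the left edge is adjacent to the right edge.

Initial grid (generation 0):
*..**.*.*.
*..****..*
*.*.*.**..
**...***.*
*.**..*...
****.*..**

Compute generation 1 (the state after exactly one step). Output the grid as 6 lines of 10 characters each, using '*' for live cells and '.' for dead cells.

Answer: ......*.*.
*.*.....*.
..*.......
....*...**
...*......
.....**.*.

Derivation:
Simulating step by step:
Generation 0 (given above): 33 live cells
Generation 1: 13 live cells
(generation 1 grid is the final answer)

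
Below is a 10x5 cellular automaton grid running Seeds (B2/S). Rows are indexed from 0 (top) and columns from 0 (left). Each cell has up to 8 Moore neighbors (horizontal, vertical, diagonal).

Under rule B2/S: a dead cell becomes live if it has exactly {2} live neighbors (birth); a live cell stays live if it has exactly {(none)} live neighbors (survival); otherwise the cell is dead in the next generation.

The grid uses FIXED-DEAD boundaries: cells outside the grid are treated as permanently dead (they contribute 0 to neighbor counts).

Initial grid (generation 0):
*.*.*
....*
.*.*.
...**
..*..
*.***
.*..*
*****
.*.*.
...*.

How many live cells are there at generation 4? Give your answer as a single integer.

Simulating step by step:
Generation 0 (given above): 23 live cells
Generation 1: 4 live cells
.*...
*....
.....
.*...
.....
.....
.....
.....
.....
....*
Generation 2: 4 live cells
*....
.*...
**...
.....
.....
.....
.....
.....
.....
.....
Generation 3: 5 live cells
.*...
..*..
..*..
**...
.....
.....
.....
.....
.....
.....
Generation 4: 7 live cells
..*..
...*.
*..*.
..*..
**...
.....
.....
.....
.....
.....
Population at generation 4: 7

Answer: 7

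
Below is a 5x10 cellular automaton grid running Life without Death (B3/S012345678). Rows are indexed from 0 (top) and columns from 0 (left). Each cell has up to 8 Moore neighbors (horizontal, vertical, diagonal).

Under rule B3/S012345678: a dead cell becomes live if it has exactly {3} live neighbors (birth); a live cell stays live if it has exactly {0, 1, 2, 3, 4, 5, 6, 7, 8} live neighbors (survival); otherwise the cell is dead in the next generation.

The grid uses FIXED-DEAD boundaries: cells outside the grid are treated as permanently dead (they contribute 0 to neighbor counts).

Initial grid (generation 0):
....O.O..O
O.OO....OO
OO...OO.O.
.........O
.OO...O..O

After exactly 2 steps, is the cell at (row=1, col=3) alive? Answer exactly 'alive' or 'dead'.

Answer: alive

Derivation:
Simulating step by step:
Generation 0 (given above): 18 live cells
Generation 1: 30 live cells
...OO.O.OO
O.OOO.O.OO
OOO..OOOO.
O.O..OOOOO
.OO...O..O
Generation 2: 33 live cells
..OOO.O.OO
O.OOO.O.OO
OOO..OOOO.
O.OO.OOOOO
.OO..OO..O

Cell (1,3) at generation 2: 1 -> alive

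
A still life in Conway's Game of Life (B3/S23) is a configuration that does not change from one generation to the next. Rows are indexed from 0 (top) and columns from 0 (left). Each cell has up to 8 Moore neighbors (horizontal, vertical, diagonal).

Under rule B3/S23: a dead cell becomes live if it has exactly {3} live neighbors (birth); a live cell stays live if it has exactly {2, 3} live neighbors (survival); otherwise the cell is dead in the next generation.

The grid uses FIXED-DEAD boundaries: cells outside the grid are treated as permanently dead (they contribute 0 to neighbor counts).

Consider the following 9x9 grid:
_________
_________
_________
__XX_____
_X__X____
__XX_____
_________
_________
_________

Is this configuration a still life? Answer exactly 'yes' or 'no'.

Answer: yes

Derivation:
Compute generation 1 and compare to generation 0 (given above):
Generation 1:
_________
_________
_________
__XX_____
_X__X____
__XX_____
_________
_________
_________
The grids are IDENTICAL -> still life.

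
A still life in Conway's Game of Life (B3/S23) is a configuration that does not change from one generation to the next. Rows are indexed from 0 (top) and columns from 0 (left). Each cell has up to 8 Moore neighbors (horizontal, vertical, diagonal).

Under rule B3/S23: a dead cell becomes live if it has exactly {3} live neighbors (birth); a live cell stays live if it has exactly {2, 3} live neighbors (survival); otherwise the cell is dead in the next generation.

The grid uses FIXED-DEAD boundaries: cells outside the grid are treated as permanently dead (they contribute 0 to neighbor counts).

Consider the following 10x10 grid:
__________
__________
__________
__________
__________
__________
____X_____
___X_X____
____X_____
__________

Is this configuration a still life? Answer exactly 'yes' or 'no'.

Answer: yes

Derivation:
Compute generation 1 and compare to generation 0 (given above):
Generation 1:
__________
__________
__________
__________
__________
__________
____X_____
___X_X____
____X_____
__________
The grids are IDENTICAL -> still life.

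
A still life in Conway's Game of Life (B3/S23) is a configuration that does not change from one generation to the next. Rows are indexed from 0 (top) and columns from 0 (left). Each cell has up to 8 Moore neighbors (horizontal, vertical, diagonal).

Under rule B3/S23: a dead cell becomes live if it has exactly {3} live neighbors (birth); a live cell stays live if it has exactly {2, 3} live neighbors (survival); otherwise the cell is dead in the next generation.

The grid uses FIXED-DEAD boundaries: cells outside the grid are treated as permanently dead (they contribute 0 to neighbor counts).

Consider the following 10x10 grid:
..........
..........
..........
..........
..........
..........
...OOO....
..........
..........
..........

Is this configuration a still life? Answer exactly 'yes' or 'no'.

Answer: no

Derivation:
Compute generation 1 and compare to generation 0 (given above):
Generation 1:
..........
..........
..........
..........
..........
....O.....
....O.....
....O.....
..........
..........
Cell (5,4) differs: gen0=0 vs gen1=1 -> NOT a still life.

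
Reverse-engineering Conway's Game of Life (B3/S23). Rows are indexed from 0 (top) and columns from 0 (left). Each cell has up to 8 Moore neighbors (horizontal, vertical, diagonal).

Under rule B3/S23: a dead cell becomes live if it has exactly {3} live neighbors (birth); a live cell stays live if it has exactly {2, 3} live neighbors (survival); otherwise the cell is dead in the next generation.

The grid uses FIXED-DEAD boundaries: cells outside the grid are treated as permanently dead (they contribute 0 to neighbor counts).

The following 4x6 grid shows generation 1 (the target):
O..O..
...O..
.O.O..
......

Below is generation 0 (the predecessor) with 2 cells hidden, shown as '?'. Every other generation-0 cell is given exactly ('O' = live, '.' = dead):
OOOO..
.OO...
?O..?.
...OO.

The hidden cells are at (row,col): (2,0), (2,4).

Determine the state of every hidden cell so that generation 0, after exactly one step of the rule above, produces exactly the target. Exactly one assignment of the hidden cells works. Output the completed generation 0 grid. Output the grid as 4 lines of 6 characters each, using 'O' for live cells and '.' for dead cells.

Answer: OOOO..
.OO...
.O....
...OO.

Derivation:
Hidden generation-0 cells (in order): (2,0), (2,4).
A hidden cell only influences target cells in its own 3x3 neighborhood. Try each of the 2^2 = 4 assignments, step the completed generation 0 forward once under B3/S23, and compare with the target:
  (2,0)=. (2,4)=. -> step reproduces the target at every cell -> ACCEPT
  (2,0)=. (2,4)=O -> step gives (1,3)='.' but target has 'O' -> reject
  (2,0)=O (2,4)=. -> step gives (2,0)='O' but target has '.' -> reject
  (2,0)=O (2,4)=O -> step gives (1,3)='.' but target has 'O' -> reject
Unique solution: (2,0)=dead, (2,4)=dead.
Check: live-neighbor counts of every cell in the completed generation 0:
244210
455310
224321
112111
Applying B3/S23 to generation 0 with these counts gives:
O..O..
...O..
.O.O..
......
which matches the target exactly.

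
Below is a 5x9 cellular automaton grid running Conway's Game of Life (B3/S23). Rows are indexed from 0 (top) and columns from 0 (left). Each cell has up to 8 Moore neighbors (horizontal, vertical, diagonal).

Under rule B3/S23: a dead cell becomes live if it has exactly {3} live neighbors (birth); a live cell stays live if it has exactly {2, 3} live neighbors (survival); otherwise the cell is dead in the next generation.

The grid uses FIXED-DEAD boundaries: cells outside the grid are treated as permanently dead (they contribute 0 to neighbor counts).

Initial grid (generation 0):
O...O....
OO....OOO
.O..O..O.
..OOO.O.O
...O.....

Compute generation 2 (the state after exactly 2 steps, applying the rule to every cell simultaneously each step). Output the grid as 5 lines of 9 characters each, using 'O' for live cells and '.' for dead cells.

Simulating step by step:
Generation 0 (given above): 16 live cells
Generation 1: 19 live cells
OO.....O.
OO...OOOO
OO..O....
..O.OO.O.
..OOO....
Generation 2: 19 live cells
(generation 2 grid is the final answer)

Answer: OO.....OO
..O..OOOO
O.OOO...O
..O..O...
..O.OO...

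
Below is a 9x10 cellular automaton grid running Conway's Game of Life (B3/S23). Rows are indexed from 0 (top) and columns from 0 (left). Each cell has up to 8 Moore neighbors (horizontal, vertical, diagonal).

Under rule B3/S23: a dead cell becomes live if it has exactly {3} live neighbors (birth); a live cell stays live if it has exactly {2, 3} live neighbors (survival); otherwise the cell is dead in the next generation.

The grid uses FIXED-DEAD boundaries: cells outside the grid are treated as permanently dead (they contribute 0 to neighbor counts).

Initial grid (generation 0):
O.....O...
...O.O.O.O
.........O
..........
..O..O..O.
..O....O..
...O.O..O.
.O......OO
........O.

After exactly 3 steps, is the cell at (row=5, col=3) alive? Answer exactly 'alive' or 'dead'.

Answer: alive

Derivation:
Simulating step by step:
Generation 0 (given above): 19 live cells
Generation 1: 19 live cells
......O...
......O.O.
........O.
..........
..........
..OOO.OOO.
..O....OOO
.......OOO
........OO
Generation 2: 11 live cells
.......O..
..........
.......O..
..........
...O...O..
..OO..O..O
..O.......
..........
.......O.O
Generation 3: 6 live cells
..........
..........
..........
..........
..OO......
..OO......
..OO......
..........
..........

Cell (5,3) at generation 3: 1 -> alive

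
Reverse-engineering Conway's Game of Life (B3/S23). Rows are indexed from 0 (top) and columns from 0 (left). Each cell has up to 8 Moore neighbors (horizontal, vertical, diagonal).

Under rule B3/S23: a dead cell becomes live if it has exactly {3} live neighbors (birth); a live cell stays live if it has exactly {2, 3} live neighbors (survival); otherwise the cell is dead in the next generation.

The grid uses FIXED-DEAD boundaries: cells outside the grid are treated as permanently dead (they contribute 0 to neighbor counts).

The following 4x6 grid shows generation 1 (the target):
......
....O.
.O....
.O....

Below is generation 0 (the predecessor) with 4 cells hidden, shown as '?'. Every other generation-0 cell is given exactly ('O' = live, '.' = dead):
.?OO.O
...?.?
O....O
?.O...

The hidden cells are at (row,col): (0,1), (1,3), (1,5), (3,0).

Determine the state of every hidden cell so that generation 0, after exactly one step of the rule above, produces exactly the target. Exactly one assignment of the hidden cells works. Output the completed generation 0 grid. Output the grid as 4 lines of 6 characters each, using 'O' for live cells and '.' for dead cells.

Hidden generation-0 cells (in order): (0,1), (1,3), (1,5), (3,0).
A hidden cell only influences target cells in its own 3x3 neighborhood. Try each of the 2^4 = 16 assignments, step the completed generation 0 forward once under B3/S23, and compare with the target:
  (0,1)=. (1,3)=. (1,5)=. (3,0)=. -> step gives (2,1)='.' but target has 'O' -> reject
  (0,1)=. (1,3)=. (1,5)=. (3,0)=O -> step reproduces the target at every cell -> ACCEPT
  (0,1)=. (1,3)=. (1,5)=O (3,0)=. -> step gives (0,4)='O' but target has '.' -> reject
  (0,1)=. (1,3)=. (1,5)=O (3,0)=O -> step gives (0,4)='O' but target has '.' -> reject
  (0,1)=. (1,3)=O (1,5)=. (3,0)=. -> step gives (0,2)='O' but target has '.' -> reject
  (0,1)=. (1,3)=O (1,5)=. (3,0)=O -> step gives (0,2)='O' but target has '.' -> reject
  (0,1)=. (1,3)=O (1,5)=O (3,0)=. -> step gives (0,2)='O' but target has '.' -> reject
  (0,1)=. (1,3)=O (1,5)=O (3,0)=O -> step gives (0,2)='O' but target has '.' -> reject
  (0,1)=O (1,3)=. (1,5)=. (3,0)=. -> step gives (0,2)='O' but target has '.' -> reject
  (0,1)=O (1,3)=. (1,5)=. (3,0)=O -> step gives (0,2)='O' but target has '.' -> reject
  (0,1)=O (1,3)=. (1,5)=O (3,0)=. -> step gives (0,2)='O' but target has '.' -> reject
  (0,1)=O (1,3)=. (1,5)=O (3,0)=O -> step gives (0,2)='O' but target has '.' -> reject
  (0,1)=O (1,3)=O (1,5)=. (3,0)=. -> step gives (0,2)='O' but target has '.' -> reject
  (0,1)=O (1,3)=O (1,5)=. (3,0)=O -> step gives (0,2)='O' but target has '.' -> reject
  (0,1)=O (1,3)=O (1,5)=O (3,0)=. -> step gives (0,2)='O' but target has '.' -> reject
  (0,1)=O (1,3)=O (1,5)=O (3,0)=O -> step gives (0,2)='O' but target has '.' -> reject
Unique solution: (0,1)=dead, (1,3)=dead, (1,5)=dead, (3,0)=live.
Check: live-neighbor counts of every cell in the completed generation 0:
011120
122232
131110
130111
Applying B3/S23 to generation 0 with these counts gives:
......
....O.
.O....
.O....
which matches the target exactly.

Answer: ..OO.O
......
O....O
O.O...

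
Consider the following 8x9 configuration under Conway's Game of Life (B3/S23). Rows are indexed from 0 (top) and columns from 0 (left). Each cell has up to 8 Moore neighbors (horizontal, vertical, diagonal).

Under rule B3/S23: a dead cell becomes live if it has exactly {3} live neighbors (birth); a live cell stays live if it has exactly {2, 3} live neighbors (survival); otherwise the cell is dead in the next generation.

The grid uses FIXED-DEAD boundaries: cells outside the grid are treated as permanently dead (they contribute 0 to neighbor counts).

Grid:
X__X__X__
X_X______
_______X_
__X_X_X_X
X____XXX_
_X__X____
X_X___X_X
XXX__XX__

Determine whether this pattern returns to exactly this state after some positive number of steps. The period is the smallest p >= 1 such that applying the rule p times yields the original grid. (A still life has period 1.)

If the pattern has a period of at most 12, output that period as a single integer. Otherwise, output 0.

Answer: 0

Derivation:
Simulating and comparing each generation to the original:
Gen 0 (original, given above): 25 live cells
Gen 1: 23 live cells, differs from original
Gen 2: 23 live cells, differs from original
Gen 3: 19 live cells, differs from original
Gen 4: 25 live cells, differs from original
Gen 5: 12 live cells, differs from original
Gen 6: 9 live cells, differs from original
Gen 7: 12 live cells, differs from original
Gen 8: 12 live cells, differs from original
Gen 9: 12 live cells, differs from original
Gen 10: 12 live cells, differs from original
Gen 11: 12 live cells, differs from original
Gen 12: 12 live cells, differs from original
No period found within 12 steps.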